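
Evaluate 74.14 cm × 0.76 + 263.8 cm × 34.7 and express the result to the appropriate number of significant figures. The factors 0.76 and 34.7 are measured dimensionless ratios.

9.21 × 10^3 cm

74.14 × 0.76 = 56.3464 → 56 cm (2 s.f., last digit at the 10^0 place).
263.8 × 34.7 = 9153.86 → 9.15 × 10^3 cm (3 s.f., last digit at the 10^1 place).
Sum: 9210.2064 cm; keep the coarser place, 10^1.
Result: 9.21 × 10^3 cm.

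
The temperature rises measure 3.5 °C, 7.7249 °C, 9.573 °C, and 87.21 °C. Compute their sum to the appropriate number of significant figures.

108.0 °C

3.5 °C + 7.7249 °C + 9.573 °C + 87.21 °C = 108.0079 °C.
Addition/subtraction keeps the fewest decimal places: 3.5 → 1 decimal place, 7.7249 → 4 decimal places, 9.573 → 3 decimal places, 87.21 → 2 decimal places; limit is 1.
Rounded to 1 decimal place: 108.0 °C.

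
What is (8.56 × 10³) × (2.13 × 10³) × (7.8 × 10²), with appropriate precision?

(8.56 × 10³) × (2.13 × 10³) × (7.8 × 10²) = 1.4221584 × 10^10
Multiplication/division keeps the fewest significant figures: 8.56 × 10³ → 3 s.f., 2.13 × 10³ → 3 s.f., 7.8 × 10² → 2 s.f.; limit is 2.
Rounded to 2 significant figures: 1.4 × 10¹⁰.

1.4 × 10¹⁰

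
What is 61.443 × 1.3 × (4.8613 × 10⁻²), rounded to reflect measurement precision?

61.443 × 1.3 × (4.8613 × 10⁻²) = 3.8830071267
Multiplication/division keeps the fewest significant figures: 61.443 → 5 s.f., 1.3 → 2 s.f., 4.8613 × 10⁻² → 5 s.f.; limit is 2.
Rounded to 2 significant figures: 3.9.

3.9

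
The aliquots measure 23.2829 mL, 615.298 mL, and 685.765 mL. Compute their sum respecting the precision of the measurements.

1324.346 mL

23.2829 mL + 615.298 mL + 685.765 mL = 1324.3459 mL.
Addition/subtraction keeps the fewest decimal places: 23.2829 → 4 decimal places, 615.298 → 3 decimal places, 685.765 → 3 decimal places; limit is 3.
Rounded to 3 decimal places: 1324.346 mL.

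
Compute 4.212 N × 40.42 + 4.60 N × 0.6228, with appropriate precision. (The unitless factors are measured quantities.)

173.1 N

4.212 × 40.42 = 170.24904 → 170.2 N (4 s.f., last digit at the 10^-1 place).
4.60 × 0.6228 = 2.86488 → 2.86 N (3 s.f., last digit at the 10^-2 place).
Sum: 173.11392 N; keep the coarser place, 10^-1.
Result: 173.1 N.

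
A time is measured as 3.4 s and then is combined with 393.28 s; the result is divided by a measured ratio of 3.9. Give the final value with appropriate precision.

1.0 × 10^2 s

3.4 s + 393.28 s = 396.68 s; the sum is limited to 1 decimal place (4 s.f.).
Carrying full precision, 396.68 ÷ 3.9 = 101.712820513… s; 3.9 has 2 s.f., so the result keeps min(4, 2) = 2 s.f.
Rounded to 2 significant figures: 1.0 × 10^2 s.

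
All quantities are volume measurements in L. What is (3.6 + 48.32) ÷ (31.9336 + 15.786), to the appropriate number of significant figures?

3.6 + 48.32 = 51.92, limited to 1 d.p. → 3 s.f.; 31.9336 + 15.786 = 47.7196, limited to 3 d.p. → 5 s.f.
Carrying full precision, 51.92 ÷ 47.7196 = 1.08802253162…; keep min(3, 5) = 3 s.f.
Rounded to 3 significant figures: 1.09.

1.09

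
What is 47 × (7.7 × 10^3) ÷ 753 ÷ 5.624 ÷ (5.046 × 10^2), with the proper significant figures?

47 × (7.7 × 10^3) ÷ 753 ÷ 5.624 ÷ (5.046 × 10^2) = 0.169356179822…
Multiplication/division keeps the fewest significant figures: 47 → 2 s.f., 7.7 × 10^3 → 2 s.f., 753 → 3 s.f., 5.624 → 4 s.f., 5.046 × 10^2 → 4 s.f.; limit is 2.
Rounded to 2 significant figures: 1.7 × 10^-1.

1.7 × 10^-1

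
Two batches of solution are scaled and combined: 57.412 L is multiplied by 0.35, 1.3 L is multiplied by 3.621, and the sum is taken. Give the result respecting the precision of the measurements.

57.412 × 0.35 = 20.0942 → 2.0 × 10¹ L (2 s.f., last digit at the 10^0 place).
1.3 × 3.621 = 4.7073 → 4.7 L (2 s.f., last digit at the 10^-1 place).
Sum: 24.8015 L; keep the coarser place, 10^0.
Result: 25 L.

25 L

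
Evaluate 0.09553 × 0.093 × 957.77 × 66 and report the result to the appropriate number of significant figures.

0.09553 × 0.093 × 957.77 × 66 = 561.601024598…
Multiplication/division keeps the fewest significant figures: 0.09553 → 4 s.f., 0.093 → 2 s.f., 957.77 → 5 s.f., 66 → 2 s.f.; limit is 2.
Rounded to 2 significant figures: 5.6 × 10².

5.6 × 10²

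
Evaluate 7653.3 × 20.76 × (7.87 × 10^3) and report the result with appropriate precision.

1.25 × 10^9

7653.3 × 20.76 × (7.87 × 10^3) = 1.25040533796 × 10^9
Multiplication/division keeps the fewest significant figures: 7653.3 → 5 s.f., 20.76 → 4 s.f., 7.87 × 10^3 → 3 s.f.; limit is 3.
Rounded to 3 significant figures: 1.25 × 10^9.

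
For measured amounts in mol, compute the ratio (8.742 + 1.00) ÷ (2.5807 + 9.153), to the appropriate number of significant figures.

8.742 + 1.00 = 9.742, limited to 2 d.p. → 3 s.f.; 2.5807 + 9.153 = 11.7337, limited to 3 d.p. → 5 s.f.
Carrying full precision, 9.742 ÷ 11.7337 = 0.830258145342…; keep min(3, 5) = 3 s.f.
Rounded to 3 significant figures: 0.830.

0.830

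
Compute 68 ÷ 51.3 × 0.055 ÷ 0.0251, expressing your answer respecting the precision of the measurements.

2.9

68 ÷ 51.3 × 0.055 ÷ 0.0251 = 2.90456109286…
Multiplication/division keeps the fewest significant figures: 68 → 2 s.f., 51.3 → 3 s.f., 0.055 → 2 s.f., 0.0251 → 3 s.f.; limit is 2.
Rounded to 2 significant figures: 2.9.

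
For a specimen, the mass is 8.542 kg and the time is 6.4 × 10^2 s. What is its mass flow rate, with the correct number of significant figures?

0.013 kg/s

mass flow rate = 8.542 kg ÷ 6.4 × 10^2 s = 0.013346875 kg/s.
8.542 has 4 significant figures; 6.4 × 10^2 has 2.
Division/multiplication keeps the fewest: 2 significant figures.
Rounded: 0.013 kg/s.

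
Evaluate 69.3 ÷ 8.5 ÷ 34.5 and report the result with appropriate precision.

0.24

69.3 ÷ 8.5 ÷ 34.5 = 0.23631713555…
Multiplication/division keeps the fewest significant figures: 69.3 → 3 s.f., 8.5 → 2 s.f., 34.5 → 3 s.f.; limit is 2.
Rounded to 2 significant figures: 0.24.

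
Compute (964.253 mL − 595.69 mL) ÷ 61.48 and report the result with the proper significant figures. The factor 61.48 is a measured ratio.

964.253 mL − 595.69 mL = 368.563 mL; the difference is limited to 2 decimal places (5 s.f.).
Carrying full precision, 368.563 ÷ 61.48 = 5.99484385166… mL; 61.48 has 4 s.f., so the result keeps min(5, 4) = 4 s.f.
Rounded to 4 significant figures: 5.995 mL.

5.995 mL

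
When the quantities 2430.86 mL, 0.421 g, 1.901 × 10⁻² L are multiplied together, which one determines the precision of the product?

0.421 g

2430.86 mL → 6 s.f.; 0.421 g → 3 s.f.; 1.901 × 10⁻² L → 4 s.f.
The fewest is 3 significant figures, from 0.421 g.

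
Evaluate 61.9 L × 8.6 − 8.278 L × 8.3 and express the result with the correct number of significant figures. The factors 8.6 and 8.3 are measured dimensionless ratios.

4.6 × 10² L

61.9 × 8.6 = 532.34 → 5.3 × 10² L (2 s.f., last digit at the 10^1 place).
8.278 × 8.3 = 68.7074 → 69 L (2 s.f., last digit at the 10^0 place).
Difference: 463.6326 L; keep the coarser place, 10^1.
Result: 4.6 × 10² L.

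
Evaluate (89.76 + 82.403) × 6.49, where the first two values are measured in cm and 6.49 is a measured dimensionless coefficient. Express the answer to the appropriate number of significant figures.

1.12 × 10³ cm

89.76 cm + 82.403 cm = 172.163 cm; the sum is limited to 2 decimal places (5 s.f.).
Carrying full precision, 172.163 × 6.49 = 1117.33787 cm; 6.49 has 3 s.f., so the result keeps min(5, 3) = 3 s.f.
Rounded to 3 significant figures: 1.12 × 10³ cm.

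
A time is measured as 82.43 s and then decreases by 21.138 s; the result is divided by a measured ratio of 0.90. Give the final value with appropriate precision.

82.43 s − 21.138 s = 61.292 s; the difference is limited to 2 decimal places (4 s.f.).
Carrying full precision, 61.292 ÷ 0.90 = 68.1022222222… s; 0.90 has 2 s.f., so the result keeps min(4, 2) = 2 s.f.
Rounded to 2 significant figures: 68 s.

68 s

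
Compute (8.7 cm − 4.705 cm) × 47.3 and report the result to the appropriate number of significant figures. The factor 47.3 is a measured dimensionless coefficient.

8.7 cm − 4.705 cm = 3.995 cm; the difference is limited to 1 decimal place (2 s.f.).
Carrying full precision, 3.995 × 47.3 = 188.9635 cm; 47.3 has 3 s.f., so the result keeps min(2, 3) = 2 s.f.
Rounded to 2 significant figures: 1.9 × 10^2 cm.

1.9 × 10^2 cm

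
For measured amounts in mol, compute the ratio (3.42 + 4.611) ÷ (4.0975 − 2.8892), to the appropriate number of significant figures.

3.42 + 4.611 = 8.031, limited to 2 d.p. → 3 s.f.; 4.0975 − 2.8892 = 1.2083, limited to 4 d.p. → 5 s.f.
Carrying full precision, 8.031 ÷ 1.2083 = 6.64652818009…; keep min(3, 5) = 3 s.f.
Rounded to 3 significant figures: 6.65.

6.65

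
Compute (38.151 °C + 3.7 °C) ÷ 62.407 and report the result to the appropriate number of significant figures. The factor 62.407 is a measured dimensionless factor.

38.151 °C + 3.7 °C = 41.851 °C; the sum is limited to 1 decimal place (3 s.f.).
Carrying full precision, 41.851 ÷ 62.407 = 0.670613873444… °C; 62.407 has 5 s.f., so the result keeps min(3, 5) = 3 s.f.
Rounded to 3 significant figures: 6.71 × 10^-1 °C.

6.71 × 10^-1 °C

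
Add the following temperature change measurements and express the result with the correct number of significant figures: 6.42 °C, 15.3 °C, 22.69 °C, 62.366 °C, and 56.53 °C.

163.3 °C

6.42 °C + 15.3 °C + 22.69 °C + 62.366 °C + 56.53 °C = 163.306 °C.
Addition/subtraction keeps the fewest decimal places: 6.42 → 2 decimal places, 15.3 → 1 decimal place, 22.69 → 2 decimal places, 62.366 → 3 decimal places, 56.53 → 2 decimal places; limit is 1.
Rounded to 1 decimal place: 163.3 °C.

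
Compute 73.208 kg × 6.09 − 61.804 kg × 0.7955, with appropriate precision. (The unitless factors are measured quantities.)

397 kg

73.208 × 6.09 = 445.83672 → 446 kg (3 s.f., last digit at the 10^0 place).
61.804 × 0.7955 = 49.165082 → 49.17 kg (4 s.f., last digit at the 10^-2 place).
Difference: 396.671638 kg; keep the coarser place, 10^0.
Result: 397 kg.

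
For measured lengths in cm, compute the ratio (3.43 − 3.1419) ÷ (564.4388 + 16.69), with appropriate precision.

5.0 × 10^-4

3.43 − 3.1419 = 0.2881, limited to 2 d.p. → 2 s.f.; 564.4388 + 16.69 = 581.1288, limited to 2 d.p. → 5 s.f.
Carrying full precision, 0.2881 ÷ 581.1288 = 0.000495759287786…; keep min(2, 5) = 2 s.f.
Rounded to 2 significant figures: 5.0 × 10^-4.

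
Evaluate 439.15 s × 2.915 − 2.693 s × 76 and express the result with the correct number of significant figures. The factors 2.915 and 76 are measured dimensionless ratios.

439.15 × 2.915 = 1280.12225 → 1280. s (4 s.f., last digit at the 10^0 place).
2.693 × 76 = 204.668 → 2.0 × 10² s (2 s.f., last digit at the 10^1 place).
Difference: 1075.45425 s; keep the coarser place, 10^1.
Result: 1.08 × 10³ s.

1.08 × 10³ s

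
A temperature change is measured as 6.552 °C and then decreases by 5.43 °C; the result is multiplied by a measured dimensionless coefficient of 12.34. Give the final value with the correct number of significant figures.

6.552 °C − 5.43 °C = 1.122 °C; the difference is limited to 2 decimal places (3 s.f.).
Carrying full precision, 1.122 × 12.34 = 13.84548 °C; 12.34 has 4 s.f., so the result keeps min(3, 4) = 3 s.f.
Rounded to 3 significant figures: 13.8 °C.

13.8 °C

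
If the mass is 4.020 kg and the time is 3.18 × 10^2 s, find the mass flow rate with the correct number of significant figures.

mass flow rate = 4.020 kg ÷ 3.18 × 10^2 s = 0.012641509434… kg/s.
4.020 has 4 significant figures; 3.18 × 10^2 has 3.
Division/multiplication keeps the fewest: 3 significant figures.
Rounded: 0.0126 kg/s.

0.0126 kg/s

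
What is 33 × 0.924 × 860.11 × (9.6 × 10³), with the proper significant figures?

33 × 0.924 × 860.11 × (9.6 × 10³) = 251774151.552
Multiplication/division keeps the fewest significant figures: 33 → 2 s.f., 0.924 → 3 s.f., 860.11 → 5 s.f., 9.6 × 10³ → 2 s.f.; limit is 2.
Rounded to 2 significant figures: 2.5 × 10⁸.

2.5 × 10⁸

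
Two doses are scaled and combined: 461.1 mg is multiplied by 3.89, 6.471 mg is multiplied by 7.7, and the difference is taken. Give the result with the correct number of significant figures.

1.74 × 10³ mg

461.1 × 3.89 = 1793.679 → 1.79 × 10³ mg (3 s.f., last digit at the 10^1 place).
6.471 × 7.7 = 49.8267 → 50. mg (2 s.f., last digit at the 10^0 place).
Difference: 1743.8523 mg; keep the coarser place, 10^1.
Result: 1.74 × 10³ mg.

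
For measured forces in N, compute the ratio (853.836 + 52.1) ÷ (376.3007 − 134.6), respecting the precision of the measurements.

853.836 + 52.1 = 905.936, limited to 1 d.p. → 4 s.f.; 376.3007 − 134.6 = 241.7007, limited to 1 d.p. → 4 s.f.
Carrying full precision, 905.936 ÷ 241.7007 = 3.74817284352…; keep min(4, 4) = 4 s.f.
Rounded to 4 significant figures: 3.748.

3.748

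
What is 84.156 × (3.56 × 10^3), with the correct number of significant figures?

84.156 × (3.56 × 10^3) = 299595.36
Multiplication/division keeps the fewest significant figures: 84.156 → 5 s.f., 3.56 × 10^3 → 3 s.f.; limit is 3.
Rounded to 3 significant figures: 3.00 × 10^5.

3.00 × 10^5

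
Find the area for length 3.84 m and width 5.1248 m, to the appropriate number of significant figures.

area = 3.84 m × 5.1248 m = 19.679232 m².
3.84 has 3 significant figures; 5.1248 has 5.
Division/multiplication keeps the fewest: 3 significant figures.
Rounded: 19.7 m².

19.7 m²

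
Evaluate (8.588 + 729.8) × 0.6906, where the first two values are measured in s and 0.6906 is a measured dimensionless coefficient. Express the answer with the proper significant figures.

509.9 s

8.588 s + 729.8 s = 738.388 s; the sum is limited to 1 decimal place (4 s.f.).
Carrying full precision, 738.388 × 0.6906 = 509.9307528 s; 0.6906 has 4 s.f., so the result keeps min(4, 4) = 4 s.f.
Rounded to 4 significant figures: 509.9 s.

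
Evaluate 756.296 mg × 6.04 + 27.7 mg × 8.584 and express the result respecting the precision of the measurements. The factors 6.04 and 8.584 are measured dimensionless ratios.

756.296 × 6.04 = 4568.02784 → 4.57 × 10^3 mg (3 s.f., last digit at the 10^1 place).
27.7 × 8.584 = 237.7768 → 238 mg (3 s.f., last digit at the 10^0 place).
Sum: 4805.80464 mg; keep the coarser place, 10^1.
Result: 4.81 × 10^3 mg.

4.81 × 10^3 mg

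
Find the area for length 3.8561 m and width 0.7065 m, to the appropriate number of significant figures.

area = 3.8561 m × 0.7065 m = 2.72433465 m².
3.8561 has 5 significant figures; 0.7065 has 4.
Division/multiplication keeps the fewest: 4 significant figures.
Rounded: 2.724 m².

2.724 m²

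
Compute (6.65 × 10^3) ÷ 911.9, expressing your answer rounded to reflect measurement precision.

(6.65 × 10^3) ÷ 911.9 = 7.2924662792…
Multiplication/division keeps the fewest significant figures: 6.65 × 10^3 → 3 s.f., 911.9 → 4 s.f.; limit is 3.
Rounded to 3 significant figures: 7.29.

7.29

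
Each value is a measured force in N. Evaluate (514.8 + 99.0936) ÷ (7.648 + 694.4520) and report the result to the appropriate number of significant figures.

514.8 + 99.0936 = 613.8936, limited to 1 d.p. → 4 s.f.; 7.648 + 694.4520 = 702.1000, limited to 3 d.p. → 6 s.f.
Carrying full precision, 613.8936 ÷ 702.1000 = 0.874367753881…; keep min(4, 6) = 4 s.f.
Rounded to 4 significant figures: 8.744 × 10⁻¹.

8.744 × 10⁻¹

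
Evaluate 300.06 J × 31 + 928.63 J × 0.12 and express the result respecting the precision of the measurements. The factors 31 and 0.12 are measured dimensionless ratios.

9.4 × 10^3 J

300.06 × 31 = 9301.86 → 9.3 × 10^3 J (2 s.f., last digit at the 10^2 place).
928.63 × 0.12 = 111.4356 → 1.1 × 10^2 J (2 s.f., last digit at the 10^1 place).
Sum: 9413.2956 J; keep the coarser place, 10^2.
Result: 9.4 × 10^3 J.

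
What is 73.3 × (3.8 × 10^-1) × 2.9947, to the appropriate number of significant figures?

83

73.3 × (3.8 × 10^-1) × 2.9947 = 83.4143738
Multiplication/division keeps the fewest significant figures: 73.3 → 3 s.f., 3.8 × 10^-1 → 2 s.f., 2.9947 → 5 s.f.; limit is 2.
Rounded to 2 significant figures: 83.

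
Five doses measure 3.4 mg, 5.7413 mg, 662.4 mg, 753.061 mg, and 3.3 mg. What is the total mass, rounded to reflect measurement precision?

1.4279 × 10^3 mg

3.4 mg + 5.7413 mg + 662.4 mg + 753.061 mg + 3.3 mg = 1427.9023 mg.
Addition/subtraction keeps the fewest decimal places: 3.4 → 1 decimal place, 5.7413 → 4 decimal places, 662.4 → 1 decimal place, 753.061 → 3 decimal places, 3.3 → 1 decimal place; limit is 1.
Rounded to 1 decimal place: 1.4279 × 10^3 mg.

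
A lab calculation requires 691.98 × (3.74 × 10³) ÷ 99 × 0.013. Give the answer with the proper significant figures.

691.98 × (3.74 × 10³) ÷ 99 × 0.013 = 339.839066667…
Multiplication/division keeps the fewest significant figures: 691.98 → 5 s.f., 3.74 × 10³ → 3 s.f., 99 → 2 s.f., 0.013 → 2 s.f.; limit is 2.
Rounded to 2 significant figures: 3.4 × 10².

3.4 × 10²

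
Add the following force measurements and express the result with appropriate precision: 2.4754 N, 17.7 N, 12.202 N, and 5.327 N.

2.4754 N + 17.7 N + 12.202 N + 5.327 N = 37.7044 N.
Addition/subtraction keeps the fewest decimal places: 2.4754 → 4 decimal places, 17.7 → 1 decimal place, 12.202 → 3 decimal places, 5.327 → 3 decimal places; limit is 1.
Rounded to 1 decimal place: 37.7 N.

37.7 N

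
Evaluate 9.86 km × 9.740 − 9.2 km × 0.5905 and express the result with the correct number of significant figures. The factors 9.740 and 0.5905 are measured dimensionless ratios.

9.86 × 9.740 = 96.0364 → 96.0 km (3 s.f., last digit at the 10^-1 place).
9.2 × 0.5905 = 5.4326 → 5.4 km (2 s.f., last digit at the 10^-1 place).
Difference: 90.6038 km; keep the coarser place, 10^-1.
Result: 90.6 km.

90.6 km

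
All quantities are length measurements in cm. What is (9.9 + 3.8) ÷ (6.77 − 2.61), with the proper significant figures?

3.29

9.9 + 3.8 = 13.7, limited to 1 d.p. → 3 s.f.; 6.77 − 2.61 = 4.16, limited to 2 d.p. → 3 s.f.
Carrying full precision, 13.7 ÷ 4.16 = 3.29326923077…; keep min(3, 3) = 3 s.f.
Rounded to 3 significant figures: 3.29.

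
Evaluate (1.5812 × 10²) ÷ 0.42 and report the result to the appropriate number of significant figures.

3.8 × 10²

(1.5812 × 10²) ÷ 0.42 = 376.476190476…
Multiplication/division keeps the fewest significant figures: 1.5812 × 10² → 5 s.f., 0.42 → 2 s.f.; limit is 2.
Rounded to 2 significant figures: 3.8 × 10².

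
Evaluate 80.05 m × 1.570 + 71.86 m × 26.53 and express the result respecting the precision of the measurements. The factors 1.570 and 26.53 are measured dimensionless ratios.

2032 m

80.05 × 1.570 = 125.6785 → 125.7 m (4 s.f., last digit at the 10^-1 place).
71.86 × 26.53 = 1906.4458 → 1906 m (4 s.f., last digit at the 10^0 place).
Sum: 2032.1243 m; keep the coarser place, 10^0.
Result: 2032 m.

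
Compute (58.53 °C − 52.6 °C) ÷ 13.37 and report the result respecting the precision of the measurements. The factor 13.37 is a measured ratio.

0.44 °C

58.53 °C − 52.6 °C = 5.93 °C; the difference is limited to 1 decimal place (2 s.f.).
Carrying full precision, 5.93 ÷ 13.37 = 0.443530291698… °C; 13.37 has 4 s.f., so the result keeps min(2, 4) = 2 s.f.
Rounded to 2 significant figures: 0.44 °C.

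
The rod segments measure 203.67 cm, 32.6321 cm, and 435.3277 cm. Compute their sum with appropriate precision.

203.67 cm + 32.6321 cm + 435.3277 cm = 671.6298 cm.
Addition/subtraction keeps the fewest decimal places: 203.67 → 2 decimal places, 32.6321 → 4 decimal places, 435.3277 → 4 decimal places; limit is 2.
Rounded to 2 decimal places: 671.63 cm.

671.63 cm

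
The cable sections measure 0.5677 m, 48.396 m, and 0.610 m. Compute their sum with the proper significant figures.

49.574 m

0.5677 m + 48.396 m + 0.610 m = 49.5737 m.
Addition/subtraction keeps the fewest decimal places: 0.5677 → 4 decimal places, 48.396 → 3 decimal places, 0.610 → 3 decimal places; limit is 3.
Rounded to 3 decimal places: 49.574 m.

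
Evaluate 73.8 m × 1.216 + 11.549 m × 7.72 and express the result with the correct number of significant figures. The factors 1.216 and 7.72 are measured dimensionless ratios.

178.9 m

73.8 × 1.216 = 89.7408 → 89.7 m (3 s.f., last digit at the 10^-1 place).
11.549 × 7.72 = 89.15828 → 89.2 m (3 s.f., last digit at the 10^-1 place).
Sum: 178.89908 m; keep the coarser place, 10^-1.
Result: 178.9 m.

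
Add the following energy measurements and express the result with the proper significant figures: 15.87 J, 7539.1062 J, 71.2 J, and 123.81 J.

7750.0 J

15.87 J + 7539.1062 J + 71.2 J + 123.81 J = 7749.9862 J.
Addition/subtraction keeps the fewest decimal places: 15.87 → 2 decimal places, 7539.1062 → 4 decimal places, 71.2 → 1 decimal place, 123.81 → 2 decimal places; limit is 1.
Rounded to 1 decimal place: 7750.0 J.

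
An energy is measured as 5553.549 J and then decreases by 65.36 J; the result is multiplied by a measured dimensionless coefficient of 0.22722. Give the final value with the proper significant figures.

1247.0 J

5553.549 J − 65.36 J = 5488.189 J; the difference is limited to 2 decimal places (6 s.f.).
Carrying full precision, 5488.189 × 0.22722 = 1247.02630458 J; 0.22722 has 5 s.f., so the result keeps min(6, 5) = 5 s.f.
Rounded to 5 significant figures: 1247.0 J.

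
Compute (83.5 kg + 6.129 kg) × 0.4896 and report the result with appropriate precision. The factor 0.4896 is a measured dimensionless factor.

83.5 kg + 6.129 kg = 89.629 kg; the sum is limited to 1 decimal place (3 s.f.).
Carrying full precision, 89.629 × 0.4896 = 43.8823584 kg; 0.4896 has 4 s.f., so the result keeps min(3, 4) = 3 s.f.
Rounded to 3 significant figures: 43.9 kg.

43.9 kg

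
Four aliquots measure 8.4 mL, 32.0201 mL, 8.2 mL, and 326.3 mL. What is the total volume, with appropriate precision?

8.4 mL + 32.0201 mL + 8.2 mL + 326.3 mL = 374.9201 mL.
Addition/subtraction keeps the fewest decimal places: 8.4 → 1 decimal place, 32.0201 → 4 decimal places, 8.2 → 1 decimal place, 326.3 → 1 decimal place; limit is 1.
Rounded to 1 decimal place: 374.9 mL.

374.9 mL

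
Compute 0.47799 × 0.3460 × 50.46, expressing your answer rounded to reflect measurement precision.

0.47799 × 0.3460 × 50.46 = 8.3453038884
Multiplication/division keeps the fewest significant figures: 0.47799 → 5 s.f., 0.3460 → 4 s.f., 50.46 → 4 s.f.; limit is 4.
Rounded to 4 significant figures: 8.345.

8.345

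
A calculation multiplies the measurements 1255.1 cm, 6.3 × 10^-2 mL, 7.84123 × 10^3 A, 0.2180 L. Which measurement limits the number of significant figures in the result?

6.3 × 10^-2 mL

1255.1 cm → 5 s.f.; 6.3 × 10^-2 mL → 2 s.f.; 7.84123 × 10^3 A → 6 s.f.; 0.2180 L → 4 s.f.
The fewest is 2 significant figures, from 6.3 × 10^-2 mL.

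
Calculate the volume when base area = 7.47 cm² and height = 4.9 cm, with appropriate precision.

37 cm³

volume = 7.47 cm² × 4.9 cm = 36.603 cm³.
7.47 has 3 significant figures; 4.9 has 2.
Division/multiplication keeps the fewest: 2 significant figures.
Rounded: 37 cm³.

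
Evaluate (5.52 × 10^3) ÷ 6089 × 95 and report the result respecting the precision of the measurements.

(5.52 × 10^3) ÷ 6089 × 95 = 86.1225160125…
Multiplication/division keeps the fewest significant figures: 5.52 × 10^3 → 3 s.f., 6089 → 4 s.f., 95 → 2 s.f.; limit is 2.
Rounded to 2 significant figures: 86.

86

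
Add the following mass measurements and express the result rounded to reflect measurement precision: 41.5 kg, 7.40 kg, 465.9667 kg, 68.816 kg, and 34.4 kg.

41.5 kg + 7.40 kg + 465.9667 kg + 68.816 kg + 34.4 kg = 618.0827 kg.
Addition/subtraction keeps the fewest decimal places: 41.5 → 1 decimal place, 7.40 → 2 decimal places, 465.9667 → 4 decimal places, 68.816 → 3 decimal places, 34.4 → 1 decimal place; limit is 1.
Rounded to 1 decimal place: 618.1 kg.

618.1 kg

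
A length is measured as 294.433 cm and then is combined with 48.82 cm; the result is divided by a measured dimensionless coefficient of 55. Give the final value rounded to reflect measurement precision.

6.2 cm

294.433 cm + 48.82 cm = 343.253 cm; the sum is limited to 2 decimal places (5 s.f.).
Carrying full precision, 343.253 ÷ 55 = 6.24096363636… cm; 55 has 2 s.f., so the result keeps min(5, 2) = 2 s.f.
Rounded to 2 significant figures: 6.2 cm.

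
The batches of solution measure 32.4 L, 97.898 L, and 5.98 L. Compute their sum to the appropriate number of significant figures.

32.4 L + 97.898 L + 5.98 L = 136.278 L.
Addition/subtraction keeps the fewest decimal places: 32.4 → 1 decimal place, 97.898 → 3 decimal places, 5.98 → 2 decimal places; limit is 1.
Rounded to 1 decimal place: 136.3 L.

136.3 L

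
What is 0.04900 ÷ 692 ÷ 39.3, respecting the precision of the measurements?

0.04900 ÷ 692 ÷ 39.3 = 0.00000180176204974…
Multiplication/division keeps the fewest significant figures: 0.04900 → 4 s.f., 692 → 3 s.f., 39.3 → 3 s.f.; limit is 3.
Rounded to 3 significant figures: 1.80 × 10⁻⁶.

1.80 × 10⁻⁶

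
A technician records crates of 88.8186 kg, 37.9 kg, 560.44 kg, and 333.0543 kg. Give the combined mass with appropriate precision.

88.8186 kg + 37.9 kg + 560.44 kg + 333.0543 kg = 1020.2129 kg.
Addition/subtraction keeps the fewest decimal places: 88.8186 → 4 decimal places, 37.9 → 1 decimal place, 560.44 → 2 decimal places, 333.0543 → 4 decimal places; limit is 1.
Rounded to 1 decimal place: 1020.2 kg.

1020.2 kg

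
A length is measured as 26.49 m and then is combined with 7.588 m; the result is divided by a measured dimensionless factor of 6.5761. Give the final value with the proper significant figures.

26.49 m + 7.588 m = 34.078 m; the sum is limited to 2 decimal places (4 s.f.).
Carrying full precision, 34.078 ÷ 6.5761 = 5.18209881237… m; 6.5761 has 5 s.f., so the result keeps min(4, 5) = 4 s.f.
Rounded to 4 significant figures: 5.182 m.

5.182 m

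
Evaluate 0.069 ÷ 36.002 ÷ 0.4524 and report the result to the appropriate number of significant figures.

0.0042

0.069 ÷ 36.002 ÷ 0.4524 = 0.00423642836229…
Multiplication/division keeps the fewest significant figures: 0.069 → 2 s.f., 36.002 → 5 s.f., 0.4524 → 4 s.f.; limit is 2.
Rounded to 2 significant figures: 0.0042.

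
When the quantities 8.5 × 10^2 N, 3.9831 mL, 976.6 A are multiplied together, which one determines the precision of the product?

8.5 × 10^2 N → 2 s.f.; 3.9831 mL → 5 s.f.; 976.6 A → 4 s.f.
The fewest is 2 significant figures, from 8.5 × 10^2 N.

8.5 × 10^2 N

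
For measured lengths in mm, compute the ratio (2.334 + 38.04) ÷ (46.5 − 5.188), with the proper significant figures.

0.977

2.334 + 38.04 = 40.374, limited to 2 d.p. → 4 s.f.; 46.5 − 5.188 = 41.312, limited to 1 d.p. → 3 s.f.
Carrying full precision, 40.374 ÷ 41.312 = 0.977294732765…; keep min(4, 3) = 3 s.f.
Rounded to 3 significant figures: 0.977.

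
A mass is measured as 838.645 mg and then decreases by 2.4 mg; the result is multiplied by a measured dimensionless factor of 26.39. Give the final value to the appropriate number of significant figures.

838.645 mg − 2.4 mg = 836.245 mg; the difference is limited to 1 decimal place (4 s.f.).
Carrying full precision, 836.245 × 26.39 = 22068.50555 mg; 26.39 has 4 s.f., so the result keeps min(4, 4) = 4 s.f.
Rounded to 4 significant figures: 2.207 × 10⁴ mg.

2.207 × 10⁴ mg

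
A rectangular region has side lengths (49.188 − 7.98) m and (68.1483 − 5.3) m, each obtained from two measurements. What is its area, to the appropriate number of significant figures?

2.59 × 10^3 m²

49.188 − 7.98 = 41.208, limited to 2 d.p. → 4 s.f.; 68.1483 − 5.3 = 62.8483, limited to 1 d.p. → 3 s.f.
Carrying full precision, 41.208 × 62.8483 = 2589.8527464; keep min(4, 3) = 3 s.f.
Rounded to 3 significant figures: 2.59 × 10^3 m².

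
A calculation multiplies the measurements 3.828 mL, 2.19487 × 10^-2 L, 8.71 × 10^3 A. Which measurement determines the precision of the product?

3.828 mL → 4 s.f.; 2.19487 × 10^-2 L → 6 s.f.; 8.71 × 10^3 A → 3 s.f.
The fewest is 3 significant figures, from 8.71 × 10^3 A.

8.71 × 10^3 A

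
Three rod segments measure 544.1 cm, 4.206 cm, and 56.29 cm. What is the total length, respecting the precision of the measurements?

604.6 cm

544.1 cm + 4.206 cm + 56.29 cm = 604.596 cm.
Addition/subtraction keeps the fewest decimal places: 544.1 → 1 decimal place, 4.206 → 3 decimal places, 56.29 → 2 decimal places; limit is 1.
Rounded to 1 decimal place: 604.6 cm.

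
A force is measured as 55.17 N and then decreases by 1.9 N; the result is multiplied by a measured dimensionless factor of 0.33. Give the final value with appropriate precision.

55.17 N − 1.9 N = 53.27 N; the difference is limited to 1 decimal place (3 s.f.).
Carrying full precision, 53.27 × 0.33 = 17.5791 N; 0.33 has 2 s.f., so the result keeps min(3, 2) = 2 s.f.
Rounded to 2 significant figures: 18 N.

18 N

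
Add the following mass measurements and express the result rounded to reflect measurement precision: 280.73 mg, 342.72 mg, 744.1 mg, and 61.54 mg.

1429.1 mg

280.73 mg + 342.72 mg + 744.1 mg + 61.54 mg = 1429.09 mg.
Addition/subtraction keeps the fewest decimal places: 280.73 → 2 decimal places, 342.72 → 2 decimal places, 744.1 → 1 decimal place, 61.54 → 2 decimal places; limit is 1.
Rounded to 1 decimal place: 1429.1 mg.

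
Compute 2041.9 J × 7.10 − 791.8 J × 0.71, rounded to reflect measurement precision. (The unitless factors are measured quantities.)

1.39 × 10⁴ J

2041.9 × 7.10 = 14497.49 → 1.45 × 10⁴ J (3 s.f., last digit at the 10^2 place).
791.8 × 0.71 = 562.178 → 5.6 × 10² J (2 s.f., last digit at the 10^1 place).
Difference: 13935.312 J; keep the coarser place, 10^2.
Result: 1.39 × 10⁴ J.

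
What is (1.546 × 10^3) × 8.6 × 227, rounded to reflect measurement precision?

3.0 × 10^6

(1.546 × 10^3) × 8.6 × 227 = 3018101.2
Multiplication/division keeps the fewest significant figures: 1.546 × 10^3 → 4 s.f., 8.6 → 2 s.f., 227 → 3 s.f.; limit is 2.
Rounded to 2 significant figures: 3.0 × 10^6.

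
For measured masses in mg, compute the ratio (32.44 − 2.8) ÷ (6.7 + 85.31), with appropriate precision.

0.322

32.44 − 2.8 = 29.64, limited to 1 d.p. → 3 s.f.; 6.7 + 85.31 = 92.01, limited to 1 d.p. → 3 s.f.
Carrying full precision, 29.64 ÷ 92.01 = 0.322138897946…; keep min(3, 3) = 3 s.f.
Rounded to 3 significant figures: 0.322.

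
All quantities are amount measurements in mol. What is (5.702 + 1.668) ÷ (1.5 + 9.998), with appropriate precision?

6.41 × 10^-1

5.702 + 1.668 = 7.370, limited to 3 d.p. → 4 s.f.; 1.5 + 9.998 = 11.498, limited to 1 d.p. → 3 s.f.
Carrying full precision, 7.370 ÷ 11.498 = 0.640981040181…; keep min(4, 3) = 3 s.f.
Rounded to 3 significant figures: 6.41 × 10^-1.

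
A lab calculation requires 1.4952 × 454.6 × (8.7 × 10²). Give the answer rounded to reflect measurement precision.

5.9 × 10⁵

1.4952 × 454.6 × (8.7 × 10²) = 591354.5904
Multiplication/division keeps the fewest significant figures: 1.4952 → 5 s.f., 454.6 → 4 s.f., 8.7 × 10² → 2 s.f.; limit is 2.
Rounded to 2 significant figures: 5.9 × 10⁵.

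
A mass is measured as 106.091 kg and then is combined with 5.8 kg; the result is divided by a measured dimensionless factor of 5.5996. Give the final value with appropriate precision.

106.091 kg + 5.8 kg = 111.891 kg; the sum is limited to 1 decimal place (4 s.f.).
Carrying full precision, 111.891 ÷ 5.5996 = 19.9819629974… kg; 5.5996 has 5 s.f., so the result keeps min(4, 5) = 4 s.f.
Rounded to 4 significant figures: 19.98 kg.

19.98 kg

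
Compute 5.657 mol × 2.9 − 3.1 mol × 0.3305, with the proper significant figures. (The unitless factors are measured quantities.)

5.657 × 2.9 = 16.4053 → 16 mol (2 s.f., last digit at the 10^0 place).
3.1 × 0.3305 = 1.02455 → 1.0 mol (2 s.f., last digit at the 10^-1 place).
Difference: 15.38075 mol; keep the coarser place, 10^0.
Result: 15 mol.

15 mol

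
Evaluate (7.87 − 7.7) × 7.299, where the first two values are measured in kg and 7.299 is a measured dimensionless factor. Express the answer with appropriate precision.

7.87 kg − 7.7 kg = 0.17 kg; the difference is limited to 1 decimal place (1 s.f.).
Carrying full precision, 0.17 × 7.299 = 1.24083 kg; 7.299 has 4 s.f., so the result keeps min(1, 4) = 1 s.f.
Rounded to 1 significant figure: 1 kg.

1 kg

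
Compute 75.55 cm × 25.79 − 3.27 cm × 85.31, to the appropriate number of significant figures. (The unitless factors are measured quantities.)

75.55 × 25.79 = 1948.4345 → 1948 cm (4 s.f., last digit at the 10^0 place).
3.27 × 85.31 = 278.9637 → 279 cm (3 s.f., last digit at the 10^0 place).
Difference: 1669.4708 cm; keep the coarser place, 10^0.
Result: 1669 cm.

1669 cm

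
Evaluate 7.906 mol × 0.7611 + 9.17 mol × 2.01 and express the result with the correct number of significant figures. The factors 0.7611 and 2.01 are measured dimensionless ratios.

24.4 mol

7.906 × 0.7611 = 6.0172566 → 6.017 mol (4 s.f., last digit at the 10^-3 place).
9.17 × 2.01 = 18.4317 → 18.4 mol (3 s.f., last digit at the 10^-1 place).
Sum: 24.4489566 mol; keep the coarser place, 10^-1.
Result: 24.4 mol.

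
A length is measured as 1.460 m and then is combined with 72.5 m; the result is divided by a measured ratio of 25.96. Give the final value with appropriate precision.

1.460 m + 72.5 m = 73.960 m; the sum is limited to 1 decimal place (3 s.f.).
Carrying full precision, 73.960 ÷ 25.96 = 2.84899845917… m; 25.96 has 4 s.f., so the result keeps min(3, 4) = 3 s.f.
Rounded to 3 significant figures: 2.85 m.

2.85 m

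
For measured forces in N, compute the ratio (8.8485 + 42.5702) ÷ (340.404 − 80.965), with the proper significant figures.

8.8485 + 42.5702 = 51.4187, limited to 4 d.p. → 6 s.f.; 340.404 − 80.965 = 259.439, limited to 3 d.p. → 6 s.f.
Carrying full precision, 51.4187 ÷ 259.439 = 0.198191867838…; keep min(6, 6) = 6 s.f.
Rounded to 6 significant figures: 0.198192.

0.198192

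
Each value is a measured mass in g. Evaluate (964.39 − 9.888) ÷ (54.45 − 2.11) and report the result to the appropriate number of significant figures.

964.39 − 9.888 = 954.502, limited to 2 d.p. → 5 s.f.; 54.45 − 2.11 = 52.34, limited to 2 d.p. → 4 s.f.
Carrying full precision, 954.502 ÷ 52.34 = 18.23656859…; keep min(5, 4) = 4 s.f.
Rounded to 4 significant figures: 18.24.

18.24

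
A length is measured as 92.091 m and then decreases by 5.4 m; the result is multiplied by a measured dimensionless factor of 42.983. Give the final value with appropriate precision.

92.091 m − 5.4 m = 86.691 m; the difference is limited to 1 decimal place (3 s.f.).
Carrying full precision, 86.691 × 42.983 = 3726.239253 m; 42.983 has 5 s.f., so the result keeps min(3, 5) = 3 s.f.
Rounded to 3 significant figures: 3.73 × 10³ m.

3.73 × 10³ m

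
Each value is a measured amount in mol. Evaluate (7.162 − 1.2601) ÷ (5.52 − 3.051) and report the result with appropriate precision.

7.162 − 1.2601 = 5.9019, limited to 3 d.p. → 4 s.f.; 5.52 − 3.051 = 2.469, limited to 2 d.p. → 3 s.f.
Carrying full precision, 5.9019 ÷ 2.469 = 2.39040097205…; keep min(4, 3) = 3 s.f.
Rounded to 3 significant figures: 2.39.

2.39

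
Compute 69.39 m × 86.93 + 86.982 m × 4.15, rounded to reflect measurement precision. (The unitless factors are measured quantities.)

69.39 × 86.93 = 6032.0727 → 6032 m (4 s.f., last digit at the 10^0 place).
86.982 × 4.15 = 360.9753 → 361 m (3 s.f., last digit at the 10^0 place).
Sum: 6393.048 m; keep the coarser place, 10^0.
Result: 6393 m.

6393 m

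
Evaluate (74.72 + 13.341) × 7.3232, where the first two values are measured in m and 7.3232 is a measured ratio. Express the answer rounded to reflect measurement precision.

74.72 m + 13.341 m = 88.061 m; the sum is limited to 2 decimal places (4 s.f.).
Carrying full precision, 88.061 × 7.3232 = 644.8883152 m; 7.3232 has 5 s.f., so the result keeps min(4, 5) = 4 s.f.
Rounded to 4 significant figures: 644.9 m.

644.9 m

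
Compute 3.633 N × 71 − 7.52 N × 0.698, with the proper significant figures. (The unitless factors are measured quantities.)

3.633 × 71 = 257.943 → 2.6 × 10² N (2 s.f., last digit at the 10^1 place).
7.52 × 0.698 = 5.24896 → 5.25 N (3 s.f., last digit at the 10^-2 place).
Difference: 252.69404 N; keep the coarser place, 10^1.
Result: 2.5 × 10² N.

2.5 × 10² N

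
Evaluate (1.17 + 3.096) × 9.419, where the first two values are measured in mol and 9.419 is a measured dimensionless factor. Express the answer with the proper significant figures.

1.17 mol + 3.096 mol = 4.266 mol; the sum is limited to 2 decimal places (3 s.f.).
Carrying full precision, 4.266 × 9.419 = 40.181454 mol; 9.419 has 4 s.f., so the result keeps min(3, 4) = 3 s.f.
Rounded to 3 significant figures: 40.2 mol.

40.2 mol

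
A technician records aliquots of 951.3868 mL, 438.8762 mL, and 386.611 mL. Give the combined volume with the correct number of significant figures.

951.3868 mL + 438.8762 mL + 386.611 mL = 1776.8740 mL.
Addition/subtraction keeps the fewest decimal places: 951.3868 → 4 decimal places, 438.8762 → 4 decimal places, 386.611 → 3 decimal places; limit is 3.
Rounded to 3 decimal places: 1776.874 mL.

1776.874 mL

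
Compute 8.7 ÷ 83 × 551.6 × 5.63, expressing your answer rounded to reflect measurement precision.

3.3 × 10^2

8.7 ÷ 83 × 551.6 × 5.63 = 325.517103614…
Multiplication/division keeps the fewest significant figures: 8.7 → 2 s.f., 83 → 2 s.f., 551.6 → 4 s.f., 5.63 → 3 s.f.; limit is 2.
Rounded to 2 significant figures: 3.3 × 10^2.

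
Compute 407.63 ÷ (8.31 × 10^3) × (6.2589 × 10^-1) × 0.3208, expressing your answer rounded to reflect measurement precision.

407.63 ÷ (8.31 × 10^3) × (6.2589 × 10^-1) × 0.3208 = 0.00984912133051…
Multiplication/division keeps the fewest significant figures: 407.63 → 5 s.f., 8.31 × 10^3 → 3 s.f., 6.2589 × 10^-1 → 5 s.f., 0.3208 → 4 s.f.; limit is 3.
Rounded to 3 significant figures: 0.00985.

0.00985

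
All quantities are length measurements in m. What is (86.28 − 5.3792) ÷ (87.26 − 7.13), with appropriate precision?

86.28 − 5.3792 = 80.9008, limited to 2 d.p. → 4 s.f.; 87.26 − 7.13 = 80.13, limited to 2 d.p. → 4 s.f.
Carrying full precision, 80.9008 ÷ 80.13 = 1.00961936853…; keep min(4, 4) = 4 s.f.
Rounded to 4 significant figures: 1.010.

1.010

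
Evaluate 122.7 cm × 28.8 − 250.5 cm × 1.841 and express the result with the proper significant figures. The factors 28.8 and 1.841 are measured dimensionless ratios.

3.07 × 10³ cm

122.7 × 28.8 = 3533.76 → 3.53 × 10³ cm (3 s.f., last digit at the 10^1 place).
250.5 × 1.841 = 461.1705 → 461.2 cm (4 s.f., last digit at the 10^-1 place).
Difference: 3072.5895 cm; keep the coarser place, 10^1.
Result: 3.07 × 10³ cm.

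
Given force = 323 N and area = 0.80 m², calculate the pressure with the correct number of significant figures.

pressure = 323 N ÷ 0.80 m² = 403.75 Pa.
323 has 3 significant figures; 0.80 has 2.
Division/multiplication keeps the fewest: 2 significant figures.
Rounded: 4.0 × 10² Pa.

4.0 × 10² Pa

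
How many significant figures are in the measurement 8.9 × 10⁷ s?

8.9 × 10⁷: in scientific notation every digit of the coefficient is significant.

2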